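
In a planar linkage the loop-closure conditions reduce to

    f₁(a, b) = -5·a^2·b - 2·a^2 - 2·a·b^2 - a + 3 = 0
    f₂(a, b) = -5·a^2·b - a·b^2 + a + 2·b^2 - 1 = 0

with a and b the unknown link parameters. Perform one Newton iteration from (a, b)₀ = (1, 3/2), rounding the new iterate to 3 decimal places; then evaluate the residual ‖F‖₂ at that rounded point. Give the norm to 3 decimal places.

At (1, 3/2): F = (-12.000, -5.250).
Jacobian J = [[-10·a·b - 4·a - 2·b^2 - 1, -5·a^2 - 4·a·b], [-10·a·b - b^2 + 1, -5·a^2 - 2·a·b + 4·b]].
At the point, J = [[-24.500, -11.000], [-16.250, -2.000]] (det J = -129.750).
Solving J·Δ = −F gives Δ = (-0.260, -0.512).
Then the next iterate is (a, b)₁ = (0.740, 0.988).
Re-evaluating at (0.740, 0.988): F = (-2.98504, -1.73520), so ‖F‖₂ = 3.453.

3.453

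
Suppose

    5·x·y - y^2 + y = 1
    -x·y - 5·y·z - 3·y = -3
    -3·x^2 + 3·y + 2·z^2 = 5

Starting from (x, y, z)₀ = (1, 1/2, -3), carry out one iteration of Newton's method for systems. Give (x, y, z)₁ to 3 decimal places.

At (1, 1/2, -3): F = (1.750, 8.500, 11.500).
Jacobian J = [[5·y, 5·x - 2·y + 1, 0], [-y, -x - 5·z - 3, -5·y], [-6·x, 3, 4·z]].
At the point, J = [[2.500, 5.000, 0.000], [-0.500, 11.000, -2.500], [-6.000, 3.000, -12.000]] (det J = -266.250).
Solving J·Δ = −F gives Δ = (0.557, -0.629, 0.523).
Then the next iterate is (x, y, z)₁ = (1.557, -0.129, -2.477).

(1.557, -0.129, -2.477)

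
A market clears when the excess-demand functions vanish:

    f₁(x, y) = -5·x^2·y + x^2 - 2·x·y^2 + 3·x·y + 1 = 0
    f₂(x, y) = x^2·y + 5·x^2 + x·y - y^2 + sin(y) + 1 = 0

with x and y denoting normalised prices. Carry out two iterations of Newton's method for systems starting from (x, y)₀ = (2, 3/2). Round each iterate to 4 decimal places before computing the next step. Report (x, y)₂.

At (2, 3/2): F = (-25.0000, 28.747495).
Jacobian J = [[-10·x·y + 2·x - 2·y^2 + 3·y, -5·x^2 - 4·x·y + 3·x], [2·x·y + 10·x + y, x^2 + x - 2·y + cos(y)]].
At the point, J = [[-26.0000, -26.0000], [27.5000, 3.070737]] (det J = 635.160833).
Solving J·Δ = −F gives Δ = (-1.0559, 0.0944).
Then the next iterate is (x, y)₁ = (0.9441, 1.5944).
Round to (0.9441, 1.5944) and repeat: F = (-5.498512, 6.840635), J = [[-13.465553, -7.645416], [14.045946, -1.376977]].
Δ = (-0.4754, 0.1182), so (x, y)₂ = (0.4687, 1.7126).

(0.4687, 1.7126)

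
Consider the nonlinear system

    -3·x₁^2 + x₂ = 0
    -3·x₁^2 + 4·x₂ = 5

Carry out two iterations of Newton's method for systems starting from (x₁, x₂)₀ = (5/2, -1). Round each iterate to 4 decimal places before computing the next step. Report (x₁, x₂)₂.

At (5/2, -1): F = (-19.7500, -27.7500).
Jacobian J = [[-6·x₁, 1], [-6·x₁, 4]].
At the point, J = [[-15.0000, 1.0000], [-15.0000, 4.0000]] (det J = -45.0000).
Solving J·Δ = −F gives Δ = (-1.1389, 2.6667).
Then the next iterate is (x₁, x₂)₁ = (1.3611, 1.6667).
Round to (1.3611, 1.6667) and repeat: F = (-3.891080, -3.890980), J = [[-8.1666, 1.0000], [-8.1666, 4.0000]].
Δ = (-0.4765, 0.0000), so (x₁, x₂)₂ = (0.8846, 1.6667).

(0.8846, 1.6667)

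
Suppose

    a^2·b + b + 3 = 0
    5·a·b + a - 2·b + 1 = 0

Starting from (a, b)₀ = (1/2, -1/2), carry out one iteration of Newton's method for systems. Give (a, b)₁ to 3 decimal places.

(0.731, -2.308)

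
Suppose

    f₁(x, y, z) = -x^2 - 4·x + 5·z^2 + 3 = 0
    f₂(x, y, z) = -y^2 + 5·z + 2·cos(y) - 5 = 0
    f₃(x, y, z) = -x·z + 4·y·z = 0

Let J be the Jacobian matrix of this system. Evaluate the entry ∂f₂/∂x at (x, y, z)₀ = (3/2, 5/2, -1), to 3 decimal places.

∂f₂/∂x = 0.
At (3/2, 5/2, -1) this is 0.000.

0.000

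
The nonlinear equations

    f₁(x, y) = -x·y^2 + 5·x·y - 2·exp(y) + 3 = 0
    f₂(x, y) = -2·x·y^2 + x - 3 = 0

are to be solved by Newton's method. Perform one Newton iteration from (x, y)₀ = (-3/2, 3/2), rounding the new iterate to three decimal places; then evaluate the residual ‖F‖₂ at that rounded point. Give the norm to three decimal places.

At (-3/2, 3/2): F = (-13.83838, 2.250).
Jacobian J = [[-y^2 + 5·y, -2·x·y + 5·x - 2·exp(y)], [-2·y^2 + 1, -4·x·y]].
At the point, J = [[5.250, -11.96338], [-3.500, 9.000]] (det J = 5.37818).
Solving J·Δ = −F gives Δ = (18.153, 6.809).
Then the next iterate is (x, y)₁ = (16.653, 8.309).
Re-evaluating at (16.653, 8.309): F = (-8575.36700, -2285.77595), so ‖F‖₂ = 8874.778.

8874.778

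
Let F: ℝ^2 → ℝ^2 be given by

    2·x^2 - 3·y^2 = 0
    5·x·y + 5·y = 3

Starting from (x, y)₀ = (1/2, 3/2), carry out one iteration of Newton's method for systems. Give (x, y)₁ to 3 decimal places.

At (1/2, 3/2): F = (-6.250, 8.250).
Jacobian J = [[4·x, -6·y], [5·y, 5·x + 5]].
At the point, J = [[2.000, -9.000], [7.500, 7.500]] (det J = 82.500).
Solving J·Δ = −F gives Δ = (-0.332, -0.768).
Then the next iterate is (x, y)₁ = (0.168, 0.732).

(0.168, 0.732)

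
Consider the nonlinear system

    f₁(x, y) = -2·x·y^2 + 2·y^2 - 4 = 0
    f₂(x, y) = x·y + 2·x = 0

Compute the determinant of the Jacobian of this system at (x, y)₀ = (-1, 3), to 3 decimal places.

-102.000

J = [[-2·y^2, -4·x·y + 4·y], [y + 2, x]].
At the point, J = [[-18.000, 24.000], [5.000, -1.000]].
det J = -102.000.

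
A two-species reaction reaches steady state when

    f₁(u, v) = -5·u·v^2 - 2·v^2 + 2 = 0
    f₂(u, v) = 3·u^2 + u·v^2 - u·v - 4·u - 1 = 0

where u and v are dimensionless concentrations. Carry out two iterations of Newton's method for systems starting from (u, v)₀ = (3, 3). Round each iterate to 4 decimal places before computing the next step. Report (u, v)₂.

At (3, 3): F = (-151.0000, 32.0000).
Jacobian J = [[-5·v^2, -10·u·v - 4·v], [6·u + v^2 - v - 4, 2·u·v - u]].
At the point, J = [[-45.0000, -102.0000], [20.0000, 15.0000]] (det J = 1365.0000).
Solving J·Δ = −F gives Δ = (-0.7319, -1.1575).
Then the next iterate is (u, v)₁ = (2.2681, 1.8425).
Round to (2.2681, 1.8425) and repeat: F = (-43.288413, 8.881219), J = [[-16.974031, -49.159743], [11.160906, 6.089849]].
Δ = (-0.3885, -0.7464), so (u, v)₂ = (1.8796, 1.0961).

(1.8796, 1.0961)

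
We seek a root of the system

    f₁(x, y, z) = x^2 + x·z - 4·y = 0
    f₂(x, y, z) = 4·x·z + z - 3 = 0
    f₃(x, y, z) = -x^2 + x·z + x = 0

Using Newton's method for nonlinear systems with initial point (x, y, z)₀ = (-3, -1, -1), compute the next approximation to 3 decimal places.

(-1.423, 0.125, -0.846)

At (-3, -1, -1): F = (16.000, 8.000, -9.000).
Jacobian J = [[2·x + z, -4, x], [4·z, 0, 4·x + 1], [-2·x + z + 1, 0, x]].
At the point, J = [[-7.000, -4.000, -3.000], [-4.000, 0.000, -11.000], [6.000, 0.000, -3.000]] (det J = 312.000).
Solving J·Δ = −F gives Δ = (1.577, 1.125, 0.154).
Then the next iterate is (x, y, z)₁ = (-1.423, 0.125, -0.846).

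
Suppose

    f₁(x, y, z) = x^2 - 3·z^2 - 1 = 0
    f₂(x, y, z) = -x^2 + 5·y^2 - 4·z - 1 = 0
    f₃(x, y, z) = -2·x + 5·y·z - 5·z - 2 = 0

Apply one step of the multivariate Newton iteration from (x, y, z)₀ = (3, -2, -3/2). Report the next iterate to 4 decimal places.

(1.8784, -0.9853, -0.8911)

At (3, -2, -3/2): F = (1.2500, 16.0000, 14.5000).
Jacobian J = [[2·x, 0, -6·z], [-2·x, 10·y, -4], [-2, 5·z, 5·y - 5]].
At the point, J = [[6.0000, 0.0000, 9.0000], [-6.0000, -20.0000, -4.0000], [-2.0000, -7.5000, -15.0000]] (det J = 1665.0000).
Solving J·Δ = −F gives Δ = (-1.1216, 1.0147, 0.6089).
Then the next iterate is (x, y, z)₁ = (1.8784, -0.9853, -0.8911).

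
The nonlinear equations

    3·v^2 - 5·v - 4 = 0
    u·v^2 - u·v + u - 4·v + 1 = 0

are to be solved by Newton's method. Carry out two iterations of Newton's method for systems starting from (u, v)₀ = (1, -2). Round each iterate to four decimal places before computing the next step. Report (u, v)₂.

At (1, -2): F = (18.0000, 16.0000).
Jacobian J = [[0, 6·v - 5], [v^2 - v + 1, 2·u·v - u - 4]].
At the point, J = [[0.0000, -17.0000], [7.0000, -9.0000]] (det J = 119.0000).
Solving J·Δ = −F gives Δ = (-0.9244, 1.0588).
Then the next iterate is (u, v)₁ = (0.0756, -0.9412).
Round to (0.0756, -0.9412) and repeat: F = (3.363572, 4.978526), J = [[0.0000, -10.6472], [2.827057, -4.217909]].
Δ = (-1.2897, 0.3159), so (u, v)₂ = (-1.2141, -0.6253).

(-1.2141, -0.6253)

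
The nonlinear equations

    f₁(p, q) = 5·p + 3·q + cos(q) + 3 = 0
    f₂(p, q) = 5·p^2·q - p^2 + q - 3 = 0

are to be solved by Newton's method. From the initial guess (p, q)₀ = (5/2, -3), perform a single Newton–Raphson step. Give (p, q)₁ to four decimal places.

At (5/2, -3): F = (5.510008, -106.0000).
Jacobian J = [[5, -sin(q) + 3], [10·p·q - 2·p, 5·p^2 + 1]].
At the point, J = [[5.0000, 3.141120], [-80.0000, 32.2500]] (det J = 412.539601).
Solving J·Δ = −F gives Δ = (-1.2378, 0.2162).
Then the next iterate is (p, q)₁ = (1.2622, -2.7838).

(1.2622, -2.7838)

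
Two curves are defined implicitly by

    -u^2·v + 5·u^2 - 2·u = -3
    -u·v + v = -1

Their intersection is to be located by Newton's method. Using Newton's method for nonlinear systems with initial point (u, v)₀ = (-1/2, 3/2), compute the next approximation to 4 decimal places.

(0.4420, 0.2754)

At (-1/2, 3/2): F = (4.8750, 3.2500).
Jacobian J = [[-2·u·v + 10·u - 2, -u^2], [-v, -u + 1]].
At the point, J = [[-5.5000, -0.2500], [-1.5000, 1.5000]] (det J = -8.6250).
Solving J·Δ = −F gives Δ = (0.9420, -1.2246).
Then the next iterate is (u, v)₁ = (0.4420, 0.2754).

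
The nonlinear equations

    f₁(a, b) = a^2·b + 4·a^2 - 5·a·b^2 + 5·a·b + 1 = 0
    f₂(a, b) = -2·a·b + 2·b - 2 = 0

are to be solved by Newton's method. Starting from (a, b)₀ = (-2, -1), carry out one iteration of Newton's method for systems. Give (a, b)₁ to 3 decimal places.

(-2.125, 0.375)

At (-2, -1): F = (33.000, -8.000).
Jacobian J = [[2·a·b + 8·a - 5·b^2 + 5·b, a^2 - 10·a·b + 5·a], [-2·b, -2·a + 2]].
At the point, J = [[-22.000, -26.000], [2.000, 6.000]] (det J = -80.000).
Solving J·Δ = −F gives Δ = (-0.125, 1.375).
Then the next iterate is (a, b)₁ = (-2.125, 0.375).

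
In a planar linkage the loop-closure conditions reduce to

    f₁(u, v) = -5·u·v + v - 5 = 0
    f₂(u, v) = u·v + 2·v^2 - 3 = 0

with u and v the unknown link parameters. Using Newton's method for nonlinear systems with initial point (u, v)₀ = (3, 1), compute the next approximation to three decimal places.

At (3, 1): F = (-19.000, 2.000).
Jacobian J = [[-5·v, -5·u + 1], [v, u + 4·v]].
At the point, J = [[-5.000, -14.000], [1.000, 7.000]] (det J = -21.000).
Solving J·Δ = −F gives Δ = (-5.000, 0.429).
Then the next iterate is (u, v)₁ = (-2.000, 1.429).

(-2.000, 1.429)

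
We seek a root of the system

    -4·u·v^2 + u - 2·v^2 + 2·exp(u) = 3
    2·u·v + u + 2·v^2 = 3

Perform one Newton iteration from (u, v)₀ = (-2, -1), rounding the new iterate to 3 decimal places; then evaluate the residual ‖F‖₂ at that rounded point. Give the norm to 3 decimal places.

At (-2, -1): F = (1.27067, 1.000).
Jacobian J = [[-4·v^2 + 2·exp(u) + 1, -8·u·v - 4·v], [2·v + 1, 2·u + 4·v]].
At the point, J = [[-2.72933, -12.000], [-1.000, -8.000]] (det J = 9.83464).
Solving J·Δ = −F gives Δ = (-0.187, 0.148).
Then the next iterate is (u, v)₁ = (-2.187, -0.852).
Re-evaluating at (-2.187, -0.852): F = (-0.06409, -0.00854), so ‖F‖₂ = 0.065.

0.065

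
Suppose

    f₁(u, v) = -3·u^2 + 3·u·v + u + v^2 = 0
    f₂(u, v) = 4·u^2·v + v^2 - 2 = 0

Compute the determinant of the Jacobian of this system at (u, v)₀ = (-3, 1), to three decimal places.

J = [[-6·u + 3·v + 1, 3·u + 2·v], [8·u·v, 4·u^2 + 2·v]].
At the point, J = [[22.000, -7.000], [-24.000, 38.000]].
det J = 668.000.

668.000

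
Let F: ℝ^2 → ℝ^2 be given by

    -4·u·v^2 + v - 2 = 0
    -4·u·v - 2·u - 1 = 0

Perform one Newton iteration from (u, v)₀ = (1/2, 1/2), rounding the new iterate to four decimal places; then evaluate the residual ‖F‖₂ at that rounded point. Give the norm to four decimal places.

20.6155

At (1/2, 1/2): F = (-2.0000, -3.0000).
Jacobian J = [[-4·v^2, -8·u·v + 1], [-4·v - 2, -4·u]].
At the point, J = [[-1.0000, -1.0000], [-4.0000, -2.0000]] (det J = -2.0000).
Solving J·Δ = −F gives Δ = (0.5000, -2.5000).
Then the next iterate is (u, v)₁ = (1.0000, -2.0000).
Re-evaluating at (1.0000, -2.0000): F = (-20.0000, 5.0000), so ‖F‖₂ = 20.6155.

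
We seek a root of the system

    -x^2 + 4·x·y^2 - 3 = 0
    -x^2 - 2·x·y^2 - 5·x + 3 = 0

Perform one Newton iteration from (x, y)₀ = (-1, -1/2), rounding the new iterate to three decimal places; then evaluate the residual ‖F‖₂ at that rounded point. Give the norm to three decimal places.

10.804

At (-1, -1/2): F = (-5.000, 7.500).
Jacobian J = [[-2·x + 4·y^2, 8·x·y], [-2·x - 2·y^2 - 5, -4·x·y]].
At the point, J = [[3.000, 4.000], [-3.500, -2.000]] (det J = 8.000).
Solving J·Δ = −F gives Δ = (2.500, -0.625).
Then the next iterate is (x, y)₁ = (1.500, -1.125).
Re-evaluating at (1.500, -1.125): F = (2.34375, -10.54688), so ‖F‖₂ = 10.804.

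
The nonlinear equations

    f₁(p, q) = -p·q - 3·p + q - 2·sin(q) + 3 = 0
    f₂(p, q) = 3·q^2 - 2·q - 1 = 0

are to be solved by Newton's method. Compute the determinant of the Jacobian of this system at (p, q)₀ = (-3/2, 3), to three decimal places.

-96.000

J = [[-q - 3, -p - 2·cos(q) + 1], [0, 6·q - 2]].
At the point, J = [[-6.000, 4.47998], [0.000, 16.000]].
det J = -96.000.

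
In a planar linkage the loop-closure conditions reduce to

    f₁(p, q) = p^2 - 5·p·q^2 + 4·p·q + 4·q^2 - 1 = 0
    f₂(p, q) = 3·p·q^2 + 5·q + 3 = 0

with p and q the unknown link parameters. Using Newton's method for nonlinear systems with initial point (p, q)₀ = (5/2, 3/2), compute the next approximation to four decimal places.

At (5/2, 3/2): F = (1.1250, 27.3750).
Jacobian J = [[2·p - 5·q^2 + 4·q, -10·p·q + 4·p + 8·q], [3·q^2, 6·p·q + 5]].
At the point, J = [[-0.2500, -15.5000], [6.7500, 27.5000]] (det J = 97.7500).
Solving J·Δ = −F gives Δ = (-4.6573, 0.1477).
Then the next iterate is (p, q)₁ = (-2.1573, 1.6477).

(-2.1573, 1.6477)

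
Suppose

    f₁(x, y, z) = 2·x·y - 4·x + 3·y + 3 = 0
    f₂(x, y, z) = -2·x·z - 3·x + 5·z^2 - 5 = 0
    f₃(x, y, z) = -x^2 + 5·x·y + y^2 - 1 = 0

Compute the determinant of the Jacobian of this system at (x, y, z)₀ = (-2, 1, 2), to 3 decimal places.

J = [[2·y - 4, 2·x + 3, 0], [-2·z - 3, 0, -2·x + 10·z], [-2·x + 5·y, 5·x + 2·y, 0]].
At the point, J = [[-2.000, -1.000, 0.000], [-7.000, 0.000, 24.000], [9.000, -8.000, 0.000]].
det J = -600.000.

-600.000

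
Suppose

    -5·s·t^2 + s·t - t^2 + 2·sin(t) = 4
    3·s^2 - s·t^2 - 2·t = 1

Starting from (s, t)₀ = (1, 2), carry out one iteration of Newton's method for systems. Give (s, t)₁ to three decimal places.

(0.987, 0.996)

At (1, 2): F = (-24.18141, -6.000).
Jacobian J = [[-5·t^2 + t, -10·s·t + s - 2·t + 2·cos(t)], [6·s - t^2, -2·s·t - 2]].
At the point, J = [[-18.000, -23.83229], [2.000, -6.000]] (det J = 155.66459).
Solving J·Δ = −F gives Δ = (-0.013, -1.004).
Then the next iterate is (s, t)₁ = (0.987, 0.996).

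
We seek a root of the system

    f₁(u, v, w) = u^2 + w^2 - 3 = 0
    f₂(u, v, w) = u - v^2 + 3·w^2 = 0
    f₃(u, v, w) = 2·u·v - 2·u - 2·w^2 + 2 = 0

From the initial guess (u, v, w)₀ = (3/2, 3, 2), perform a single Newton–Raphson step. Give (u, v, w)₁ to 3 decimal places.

(0.854, 2.986, 1.672)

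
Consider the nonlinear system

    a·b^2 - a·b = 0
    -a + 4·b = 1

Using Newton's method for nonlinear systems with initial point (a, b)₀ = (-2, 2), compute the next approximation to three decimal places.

At (-2, 2): F = (-4.000, 9.000).
Jacobian J = [[b^2 - b, 2·a·b - a], [-1, 4]].
At the point, J = [[2.000, -6.000], [-1.000, 4.000]] (det J = 2.000).
Solving J·Δ = −F gives Δ = (-19.000, -7.000).
Then the next iterate is (a, b)₁ = (-21.000, -5.000).

(-21.000, -5.000)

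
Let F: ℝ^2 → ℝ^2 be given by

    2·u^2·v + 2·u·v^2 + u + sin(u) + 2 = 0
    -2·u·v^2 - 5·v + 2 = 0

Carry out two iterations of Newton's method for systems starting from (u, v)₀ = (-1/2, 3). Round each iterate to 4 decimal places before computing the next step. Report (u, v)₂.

(-1.5003, 0.9661)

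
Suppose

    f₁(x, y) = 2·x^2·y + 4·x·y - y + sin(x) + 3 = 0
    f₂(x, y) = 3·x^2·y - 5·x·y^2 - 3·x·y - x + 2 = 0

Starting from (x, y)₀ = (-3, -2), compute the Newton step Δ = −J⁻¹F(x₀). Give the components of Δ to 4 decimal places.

(0.4436, 0.0965)

At (-3, -2): F = (-7.141120, -7.0000).
Jacobian J = [[4·x·y + 4·y + cos(x), 2·x^2 + 4·x - 1], [6·x·y - 5·y^2 - 3·y - 1, 3·x^2 - 10·x·y - 3·x]].
At the point, J = [[15.010008, 5.0000], [21.0000, -24.0000]] (det J = -465.240180).
Solving J·Δ = −F gives Δ = (0.4436, 0.0965).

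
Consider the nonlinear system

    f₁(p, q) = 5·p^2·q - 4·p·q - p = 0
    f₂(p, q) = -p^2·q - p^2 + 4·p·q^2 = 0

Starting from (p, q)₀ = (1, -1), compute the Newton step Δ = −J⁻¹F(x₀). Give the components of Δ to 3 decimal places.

At (1, -1): F = (-2.000, 4.000).
Jacobian J = [[10·p·q - 4·q - 1, 5·p^2 - 4·p], [-2·p·q - 2·p + 4·q^2, -p^2 + 8·p·q]].
At the point, J = [[-7.000, 1.000], [4.000, -9.000]] (det J = 59.000).
Solving J·Δ = −F gives Δ = (-0.237, 0.339).

(-0.237, 0.339)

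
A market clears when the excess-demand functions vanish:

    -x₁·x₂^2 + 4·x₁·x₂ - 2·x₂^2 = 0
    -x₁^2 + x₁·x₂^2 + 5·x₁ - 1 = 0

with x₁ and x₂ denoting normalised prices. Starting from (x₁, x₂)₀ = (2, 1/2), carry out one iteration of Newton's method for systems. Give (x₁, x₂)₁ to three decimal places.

(-8.667, 4.417)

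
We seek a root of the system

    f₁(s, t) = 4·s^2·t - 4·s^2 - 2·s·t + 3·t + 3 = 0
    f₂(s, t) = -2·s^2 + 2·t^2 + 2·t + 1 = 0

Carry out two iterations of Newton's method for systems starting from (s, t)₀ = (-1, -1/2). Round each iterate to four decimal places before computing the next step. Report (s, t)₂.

At (-1, -1/2): F = (-5.5000, -1.5000).
Jacobian J = [[8·s·t - 8·s - 2·t, 4·s^2 - 2·s + 3], [-4·s, 4·t + 2]].
At the point, J = [[13.0000, 9.0000], [4.0000, 0.0000]] (det J = -36.0000).
Solving J·Δ = −F gives Δ = (0.3750, 0.0694).
Then the next iterate is (s, t)₁ = (-0.6250, -0.4306).
Round to (-0.6250, -0.4306) and repeat: F = (-1.065362, -0.271617), J = [[8.0142, 5.8125], [2.5000, 0.2776]].
Δ = (0.1043, 0.0395), so (s, t)₂ = (-0.5207, -0.3911).

(-0.5207, -0.3911)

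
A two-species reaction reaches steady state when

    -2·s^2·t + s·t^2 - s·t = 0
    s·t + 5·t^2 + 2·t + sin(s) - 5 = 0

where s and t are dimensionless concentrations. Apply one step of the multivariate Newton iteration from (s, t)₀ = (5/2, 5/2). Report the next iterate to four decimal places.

At (5/2, 5/2): F = (-21.8750, 38.098472).
Jacobian J = [[-4·s·t + t^2 - t, -2·s^2 + 2·s·t - s], [t + cos(s), s + 10·t + 2]].
At the point, J = [[-21.2500, -2.5000], [1.698856, 29.5000]] (det J = -622.627859).
Solving J·Δ = −F gives Δ = (-0.8835, -1.2406).
Then the next iterate is (s, t)₁ = (1.6165, 1.2594).

(1.6165, 1.2594)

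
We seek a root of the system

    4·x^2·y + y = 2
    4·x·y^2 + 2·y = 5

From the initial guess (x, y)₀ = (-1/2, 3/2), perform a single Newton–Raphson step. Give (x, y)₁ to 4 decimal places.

At (-1/2, 3/2): F = (1.0000, -6.5000).
Jacobian J = [[8·x·y, 4·x^2 + 1], [4·y^2, 8·x·y + 2]].
At the point, J = [[-6.0000, 2.0000], [9.0000, -4.0000]] (det J = 6.0000).
Solving J·Δ = −F gives Δ = (-1.5000, -5.0000).
Then the next iterate is (x, y)₁ = (-2.0000, -3.5000).

(-2.0000, -3.5000)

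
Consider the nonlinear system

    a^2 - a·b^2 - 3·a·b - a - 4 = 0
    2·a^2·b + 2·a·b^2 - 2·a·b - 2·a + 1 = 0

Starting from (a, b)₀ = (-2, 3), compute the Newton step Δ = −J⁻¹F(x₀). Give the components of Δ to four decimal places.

(1.0341, -0.7898)

At (-2, 3): F = (38.0000, 5.0000).
Jacobian J = [[2·a - b^2 - 3·b - 1, -2·a·b - 3·a], [4·a·b + 2·b^2 - 2·b - 2, 2·a^2 + 4·a·b - 2·a]].
At the point, J = [[-23.0000, 18.0000], [-14.0000, -12.0000]] (det J = 528.0000).
Solving J·Δ = −F gives Δ = (1.0341, -0.7898).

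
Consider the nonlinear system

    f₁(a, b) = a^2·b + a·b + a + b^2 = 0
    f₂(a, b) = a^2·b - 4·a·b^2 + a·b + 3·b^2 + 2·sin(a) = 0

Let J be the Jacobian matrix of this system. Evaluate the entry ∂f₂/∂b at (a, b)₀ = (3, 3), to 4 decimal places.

-42.0000

∂f₂/∂b = a^2 - 8·a·b + a + 6·b.
At (3, 3) this is -42.0000.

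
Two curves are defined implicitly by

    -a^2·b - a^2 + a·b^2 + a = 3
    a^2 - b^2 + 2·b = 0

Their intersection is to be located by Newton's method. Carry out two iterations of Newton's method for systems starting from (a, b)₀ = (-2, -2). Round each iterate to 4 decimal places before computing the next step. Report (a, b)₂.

(1.9759, 0.4734)

At (-2, -2): F = (-9.0000, -4.0000).
Jacobian J = [[-2·a·b - 2·a + b^2 + 1, -a^2 + 2·a·b], [2·a, -2·b + 2]].
At the point, J = [[1.0000, 4.0000], [-4.0000, 6.0000]] (det J = 22.0000).
Solving J·Δ = −F gives Δ = (1.7273, 1.8182).
Then the next iterate is (a, b)₁ = (-0.2727, -0.1818).
Round to (-0.2727, -0.1818) and repeat: F = (-3.342559, -0.322286), J = [[1.479298, 0.024788], [-0.5454, 2.3636]].
Δ = (2.2486, 0.6552), so (a, b)₂ = (1.9759, 0.4734).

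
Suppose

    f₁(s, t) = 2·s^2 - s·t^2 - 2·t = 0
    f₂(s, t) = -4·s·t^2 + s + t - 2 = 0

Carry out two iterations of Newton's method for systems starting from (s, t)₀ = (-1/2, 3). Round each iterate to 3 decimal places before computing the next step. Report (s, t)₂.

(-0.750, 0.805)

At (-1/2, 3): F = (-1.000, 18.500).
Jacobian J = [[4·s - t^2, -2·s·t - 2], [-4·t^2 + 1, -8·s·t + 1]].
At the point, J = [[-11.000, 1.000], [-35.000, 13.000]] (det J = -108.000).
Solving J·Δ = −F gives Δ = (-0.292, -2.208).
Then the next iterate is (s, t)₁ = (-0.792, 0.792).
Round to (-0.792, 0.792) and repeat: F = (0.16732, -0.01283), J = [[-3.79526, -0.74547], [-1.50906, 6.01811]].
Δ = (0.042, 0.013), so (s, t)₂ = (-0.750, 0.805).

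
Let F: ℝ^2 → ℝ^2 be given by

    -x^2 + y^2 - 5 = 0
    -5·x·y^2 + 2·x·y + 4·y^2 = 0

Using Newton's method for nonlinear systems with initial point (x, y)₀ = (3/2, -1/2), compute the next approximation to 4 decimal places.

(-0.7011, -0.8966)

At (3/2, -1/2): F = (-7.0000, -2.3750).
Jacobian J = [[-2·x, 2·y], [-5·y^2 + 2·y, -10·x·y + 2·x + 8·y]].
At the point, J = [[-3.0000, -1.0000], [-2.2500, 6.5000]] (det J = -21.7500).
Solving J·Δ = −F gives Δ = (-2.2011, -0.3966).
Then the next iterate is (x, y)₁ = (-0.7011, -0.8966).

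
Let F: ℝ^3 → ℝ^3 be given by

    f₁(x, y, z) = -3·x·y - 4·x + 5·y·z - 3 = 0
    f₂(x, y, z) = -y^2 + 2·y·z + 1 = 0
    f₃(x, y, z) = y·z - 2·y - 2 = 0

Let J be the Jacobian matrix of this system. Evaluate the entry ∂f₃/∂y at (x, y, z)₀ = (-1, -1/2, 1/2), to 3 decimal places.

-1.500

∂f₃/∂y = z - 2.
At (-1, -1/2, 1/2) this is -1.500.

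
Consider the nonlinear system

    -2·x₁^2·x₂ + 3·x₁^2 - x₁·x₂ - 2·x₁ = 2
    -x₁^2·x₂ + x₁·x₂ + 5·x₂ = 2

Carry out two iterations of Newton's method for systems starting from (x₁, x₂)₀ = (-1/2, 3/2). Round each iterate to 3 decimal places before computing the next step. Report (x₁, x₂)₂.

(-0.554, 0.483)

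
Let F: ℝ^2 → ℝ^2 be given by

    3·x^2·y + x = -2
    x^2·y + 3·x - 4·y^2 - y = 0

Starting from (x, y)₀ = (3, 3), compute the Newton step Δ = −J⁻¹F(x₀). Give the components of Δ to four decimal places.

(-0.8950, -1.3621)

At (3, 3): F = (86.0000, -3.0000).
Jacobian J = [[6·x·y + 1, 3·x^2], [2·x·y + 3, x^2 - 8·y - 1]].
At the point, J = [[55.0000, 27.0000], [21.0000, -16.0000]] (det J = -1447.0000).
Solving J·Δ = −F gives Δ = (-0.8950, -1.3621).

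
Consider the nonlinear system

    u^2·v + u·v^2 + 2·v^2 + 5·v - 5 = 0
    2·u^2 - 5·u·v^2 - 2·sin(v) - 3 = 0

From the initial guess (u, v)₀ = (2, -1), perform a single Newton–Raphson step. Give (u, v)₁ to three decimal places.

At (2, -1): F = (-10.000, -3.31706).
Jacobian J = [[2·u·v + v^2, u^2 + 2·u·v + 4·v + 5], [4·u - 5·v^2, -10·u·v - 2·cos(v)]].
At the point, J = [[-3.000, 1.000], [3.000, 18.91940]] (det J = -59.75819).
Solving J·Δ = −F gives Δ = (-3.110, 0.669).
Then the next iterate is (u, v)₁ = (-1.110, -0.331).

(-1.110, -0.331)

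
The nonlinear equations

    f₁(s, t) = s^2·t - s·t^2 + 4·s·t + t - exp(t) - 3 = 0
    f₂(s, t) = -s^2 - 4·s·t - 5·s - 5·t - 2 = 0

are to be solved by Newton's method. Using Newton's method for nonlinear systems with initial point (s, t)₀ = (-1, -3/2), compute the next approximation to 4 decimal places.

(-1.7770, -0.3310)

At (-1, -3/2): F = (2.026870, 3.5000).
Jacobian J = [[2·s·t - t^2 + 4·t, s^2 - 2·s·t + 4·s - exp(t) + 1], [-2·s - 4·t - 5, -4·s - 5]].
At the point, J = [[-5.2500, -5.223130], [3.0000, -1.0000]] (det J = 20.919390).
Solving J·Δ = −F gives Δ = (-0.7770, 1.1690).
Then the next iterate is (s, t)₁ = (-1.7770, -0.3310).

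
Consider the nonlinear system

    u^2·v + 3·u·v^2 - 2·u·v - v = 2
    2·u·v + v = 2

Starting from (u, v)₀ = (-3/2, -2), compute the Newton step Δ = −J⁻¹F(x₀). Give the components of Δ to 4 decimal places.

At (-3/2, -2): F = (-28.5000, 2.0000).
Jacobian J = [[2·u·v + 3·v^2 - 2·v, u^2 + 6·u·v - 2·u - 1], [2·v, 2·u + 1]].
At the point, J = [[22.0000, 22.2500], [-4.0000, -2.0000]] (det J = 45.0000).
Solving J·Δ = −F gives Δ = (-0.2778, 1.5556).

(-0.2778, 1.5556)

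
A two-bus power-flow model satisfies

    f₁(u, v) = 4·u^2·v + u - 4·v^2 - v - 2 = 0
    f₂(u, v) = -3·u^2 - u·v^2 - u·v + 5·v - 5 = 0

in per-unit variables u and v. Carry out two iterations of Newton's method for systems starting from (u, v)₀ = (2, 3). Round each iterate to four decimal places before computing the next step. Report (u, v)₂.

(0.8840, -1.4466)

At (2, 3): F = (9.0000, -26.0000).
Jacobian J = [[8·u·v + 1, 4·u^2 - 8·v - 1], [-6·u - v^2 - v, -2·u·v - u + 5]].
At the point, J = [[49.0000, -9.0000], [-24.0000, -9.0000]] (det J = -657.0000).
Solving J·Δ = −F gives Δ = (-0.4795, -1.6104).
Then the next iterate is (u, v)₁ = (1.5205, 1.3896).
Round to (1.5205, 1.3896) and repeat: F = (3.257525, -10.036715), J = [[17.903094, -2.869119], [-12.443588, -0.746274]].
Δ = (-0.6365, -2.8362), so (u, v)₂ = (0.8840, -1.4466).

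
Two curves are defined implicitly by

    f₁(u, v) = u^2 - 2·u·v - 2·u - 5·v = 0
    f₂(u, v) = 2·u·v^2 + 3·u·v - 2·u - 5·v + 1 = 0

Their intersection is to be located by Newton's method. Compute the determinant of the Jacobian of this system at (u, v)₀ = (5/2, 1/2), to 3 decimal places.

J = [[2·u - 2·v - 2, -2·u - 5], [2·v^2 + 3·v - 2, 4·u·v + 3·u - 5]].
At the point, J = [[2.000, -10.000], [0.000, 7.500]].
det J = 15.000.

15.000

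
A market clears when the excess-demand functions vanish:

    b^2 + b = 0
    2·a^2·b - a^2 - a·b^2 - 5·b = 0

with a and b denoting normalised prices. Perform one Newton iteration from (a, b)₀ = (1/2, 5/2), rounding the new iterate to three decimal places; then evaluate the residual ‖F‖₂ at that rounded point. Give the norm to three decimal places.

2.494

At (1/2, 5/2): F = (8.750, -14.625).
Jacobian J = [[0, 2·b + 1], [4·a·b - 2·a - b^2, 2·a^2 - 2·a·b - 5]].
At the point, J = [[0.000, 6.000], [-2.250, -7.000]] (det J = 13.500).
Solving J·Δ = −F gives Δ = (-1.963, -1.458).
Then the next iterate is (a, b)₁ = (-1.463, 1.042).
Re-evaluating at (-1.463, 1.042): F = (2.12776, -1.30137), so ‖F‖₂ = 2.494.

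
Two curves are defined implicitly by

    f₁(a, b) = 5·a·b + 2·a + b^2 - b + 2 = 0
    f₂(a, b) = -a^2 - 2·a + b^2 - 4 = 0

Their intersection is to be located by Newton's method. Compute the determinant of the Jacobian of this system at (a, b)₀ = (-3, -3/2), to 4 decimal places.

J = [[5·b + 2, 5·a + 2·b - 1], [-2·a - 2, 2·b]].
At the point, J = [[-5.5000, -19.0000], [4.0000, -3.0000]].
det J = 92.5000.

92.5000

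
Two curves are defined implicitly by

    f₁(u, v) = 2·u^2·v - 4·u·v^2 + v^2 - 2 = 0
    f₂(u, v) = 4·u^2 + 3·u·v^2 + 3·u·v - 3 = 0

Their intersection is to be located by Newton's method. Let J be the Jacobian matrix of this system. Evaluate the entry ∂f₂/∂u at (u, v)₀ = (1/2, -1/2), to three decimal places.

∂f₂/∂u = 8·u + 3·v^2 + 3·v.
At (1/2, -1/2) this is 3.250.

3.250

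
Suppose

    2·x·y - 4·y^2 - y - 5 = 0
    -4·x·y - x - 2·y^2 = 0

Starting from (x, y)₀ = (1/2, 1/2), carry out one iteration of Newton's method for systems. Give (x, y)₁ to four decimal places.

At (1/2, 1/2): F = (-6.0000, -2.0000).
Jacobian J = [[2·y, 2·x - 8·y - 1], [-4·y - 1, -4·x - 4·y]].
At the point, J = [[1.0000, -4.0000], [-3.0000, -4.0000]] (det J = -16.0000).
Solving J·Δ = −F gives Δ = (1.0000, -1.2500).
Then the next iterate is (x, y)₁ = (1.5000, -0.7500).

(1.5000, -0.7500)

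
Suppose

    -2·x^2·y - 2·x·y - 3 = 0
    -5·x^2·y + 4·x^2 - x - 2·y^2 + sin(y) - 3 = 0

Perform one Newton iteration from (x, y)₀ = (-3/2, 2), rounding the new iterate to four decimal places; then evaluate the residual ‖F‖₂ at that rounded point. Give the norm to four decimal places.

8.0316

At (-3/2, 2): F = (-6.0000, -22.090703).
Jacobian J = [[-4·x·y - 2·y, -2·x^2 - 2·x], [-10·x·y + 8·x - 1, -5·x^2 - 4·y + cos(y)]].
At the point, J = [[8.0000, -1.5000], [17.0000, -19.666147]] (det J = -131.829175).
Solving J·Δ = −F gives Δ = (0.6437, -0.5668).
Then the next iterate is (x, y)₁ = (-0.8563, 1.4332).
Re-evaluating at (-0.8563, 1.4332): F = (-2.647289, -7.582744), so ‖F‖₂ = 8.0316.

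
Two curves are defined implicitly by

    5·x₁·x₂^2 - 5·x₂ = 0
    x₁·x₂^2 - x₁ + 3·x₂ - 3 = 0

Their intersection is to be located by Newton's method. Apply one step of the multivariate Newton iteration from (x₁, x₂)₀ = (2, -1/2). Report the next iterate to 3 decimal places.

At (2, -1/2): F = (5.000, -6.000).
Jacobian J = [[5·x₂^2, 10·x₁·x₂ - 5], [x₂^2 - 1, 2·x₁·x₂ + 3]].
At the point, J = [[1.250, -15.000], [-0.750, 1.000]] (det J = -10.000).
Solving J·Δ = −F gives Δ = (-8.500, -0.375).
Then the next iterate is (x₁, x₂)₁ = (-6.500, -0.875).

(-6.500, -0.875)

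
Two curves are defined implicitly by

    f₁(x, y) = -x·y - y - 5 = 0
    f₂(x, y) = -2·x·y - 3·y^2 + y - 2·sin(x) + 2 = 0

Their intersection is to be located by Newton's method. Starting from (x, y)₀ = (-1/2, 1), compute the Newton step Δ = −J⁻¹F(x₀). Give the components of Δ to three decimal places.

At (-1/2, 1): F = (-5.500, 1.95885).
Jacobian J = [[-y, -x - 1], [-2·y - 2·cos(x), -2·x - 6·y + 1]].
At the point, J = [[-1.000, -0.500], [-3.75517, -4.000]] (det J = 2.12242).
Solving J·Δ = −F gives Δ = (-10.827, 10.654).

(-10.827, 10.654)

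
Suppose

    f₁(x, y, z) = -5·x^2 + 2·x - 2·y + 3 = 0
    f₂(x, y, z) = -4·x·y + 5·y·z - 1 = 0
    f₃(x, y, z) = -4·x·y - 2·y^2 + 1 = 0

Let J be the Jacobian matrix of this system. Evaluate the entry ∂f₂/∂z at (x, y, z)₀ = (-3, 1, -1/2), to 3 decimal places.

∂f₂/∂z = 5·y.
At (-3, 1, -1/2) this is 5.000.

5.000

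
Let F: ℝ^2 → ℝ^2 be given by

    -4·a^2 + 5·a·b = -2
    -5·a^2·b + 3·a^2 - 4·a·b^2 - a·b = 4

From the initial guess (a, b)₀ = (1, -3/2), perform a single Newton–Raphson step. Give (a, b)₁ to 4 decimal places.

(0.6760, -0.6044)

At (1, -3/2): F = (-9.5000, -1.0000).
Jacobian J = [[-8·a + 5·b, 5·a], [-10·a·b + 6·a - 4·b^2 - b, -5·a^2 - 8·a·b - a]].
At the point, J = [[-15.5000, 5.0000], [13.5000, 6.0000]] (det J = -160.5000).
Solving J·Δ = −F gives Δ = (-0.3240, 0.8956).
Then the next iterate is (a, b)₁ = (0.6760, -0.6044).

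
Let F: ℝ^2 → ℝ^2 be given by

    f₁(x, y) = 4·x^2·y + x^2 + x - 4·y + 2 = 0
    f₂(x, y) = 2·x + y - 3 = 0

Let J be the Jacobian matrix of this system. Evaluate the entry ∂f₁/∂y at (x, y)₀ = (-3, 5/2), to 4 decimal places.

∂f₁/∂y = 4·x^2 - 4.
At (-3, 5/2) this is 32.0000.

32.0000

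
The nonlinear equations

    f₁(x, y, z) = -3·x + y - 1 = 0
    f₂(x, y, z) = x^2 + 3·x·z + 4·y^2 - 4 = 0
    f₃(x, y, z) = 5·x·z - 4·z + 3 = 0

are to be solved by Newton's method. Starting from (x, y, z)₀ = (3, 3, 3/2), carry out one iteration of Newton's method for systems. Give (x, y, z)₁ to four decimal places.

(0.2952, 1.8857, 1.5714)

At (3, 3, 3/2): F = (-7.0000, 54.5000, 19.5000).
Jacobian J = [[-3, 1, 0], [2·x + 3·z, 8·y, 3·x], [5·z, 0, 5·x - 4]].
At the point, J = [[-3.0000, 1.0000, 0.0000], [10.5000, 24.0000, 9.0000], [7.5000, 0.0000, 11.0000]] (det J = -840.0000).
Solving J·Δ = −F gives Δ = (-2.7048, -1.1143, 0.0714).
Then the next iterate is (x, y, z)₁ = (0.2952, 1.8857, 1.5714).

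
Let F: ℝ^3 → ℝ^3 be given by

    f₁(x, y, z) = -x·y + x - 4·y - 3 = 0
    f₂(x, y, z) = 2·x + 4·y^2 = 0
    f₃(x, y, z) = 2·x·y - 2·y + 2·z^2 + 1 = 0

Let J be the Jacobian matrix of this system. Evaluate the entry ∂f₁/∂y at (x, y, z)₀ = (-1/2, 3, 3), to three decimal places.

-3.500

∂f₁/∂y = -x - 4.
At (-1/2, 3, 3) this is -3.500.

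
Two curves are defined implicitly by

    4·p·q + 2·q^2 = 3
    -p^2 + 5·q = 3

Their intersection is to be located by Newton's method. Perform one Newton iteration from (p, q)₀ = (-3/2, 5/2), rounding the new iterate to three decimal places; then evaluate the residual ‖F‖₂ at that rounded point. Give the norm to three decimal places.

3.693

At (-3/2, 5/2): F = (-5.500, 7.250).
Jacobian J = [[4·q, 4·p + 4·q], [-2·p, 5]].
At the point, J = [[10.000, 4.000], [3.000, 5.000]] (det J = 38.000).
Solving J·Δ = −F gives Δ = (1.487, -2.342).
Then the next iterate is (p, q)₁ = (-0.013, 0.158).
Re-evaluating at (-0.013, 0.158): F = (-2.95829, -2.21017), so ‖F‖₂ = 3.693.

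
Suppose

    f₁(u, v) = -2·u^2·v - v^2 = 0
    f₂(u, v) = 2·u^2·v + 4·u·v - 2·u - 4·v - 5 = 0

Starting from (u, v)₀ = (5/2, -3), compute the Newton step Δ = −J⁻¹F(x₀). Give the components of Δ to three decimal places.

(-0.377, 2.643)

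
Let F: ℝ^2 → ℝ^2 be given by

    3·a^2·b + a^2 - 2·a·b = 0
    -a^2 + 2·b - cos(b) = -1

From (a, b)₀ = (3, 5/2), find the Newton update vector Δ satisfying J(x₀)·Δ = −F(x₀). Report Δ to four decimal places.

(-0.8389, -1.0909)

At (3, 5/2): F = (61.5000, -2.198856).
Jacobian J = [[6·a·b + 2·a - 2·b, 3·a^2 - 2·a], [-2·a, sin(b) + 2]].
At the point, J = [[46.0000, 21.0000], [-6.0000, 2.598472]] (det J = 245.529719).
Solving J·Δ = −F gives Δ = (-0.8389, -1.0909).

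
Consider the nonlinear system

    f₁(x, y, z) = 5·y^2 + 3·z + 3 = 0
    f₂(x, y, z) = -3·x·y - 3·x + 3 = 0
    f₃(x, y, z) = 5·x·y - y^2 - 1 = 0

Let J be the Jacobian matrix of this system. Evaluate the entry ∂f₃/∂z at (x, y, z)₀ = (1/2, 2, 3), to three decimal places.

∂f₃/∂z = 0.
At (1/2, 2, 3) this is 0.000.

0.000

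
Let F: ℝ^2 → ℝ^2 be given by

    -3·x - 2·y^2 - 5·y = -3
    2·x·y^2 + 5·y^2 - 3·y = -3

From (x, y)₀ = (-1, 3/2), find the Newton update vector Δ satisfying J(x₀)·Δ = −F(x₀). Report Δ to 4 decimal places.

At (-1, 3/2): F = (-6.0000, 5.2500).
Jacobian J = [[-3, -4·y - 5], [2·y^2, 4·x·y + 10·y - 3]].
At the point, J = [[-3.0000, -11.0000], [4.5000, 6.0000]] (det J = 31.5000).
Solving J·Δ = −F gives Δ = (-0.6905, -0.3571).

(-0.6905, -0.3571)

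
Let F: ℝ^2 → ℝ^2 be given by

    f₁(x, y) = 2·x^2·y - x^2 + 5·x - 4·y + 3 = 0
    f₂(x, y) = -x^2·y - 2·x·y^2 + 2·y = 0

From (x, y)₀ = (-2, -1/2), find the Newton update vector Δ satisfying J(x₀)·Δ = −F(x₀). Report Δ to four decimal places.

At (-2, -1/2): F = (-13.0000, 2.0000).
Jacobian J = [[4·x·y - 2·x + 5, 2·x^2 - 4], [-2·x·y - 2·y^2, -x^2 - 4·x·y + 2]].
At the point, J = [[13.0000, 4.0000], [-2.5000, -6.0000]] (det J = -68.0000).
Solving J·Δ = −F gives Δ = (1.0294, -0.0956).

(1.0294, -0.0956)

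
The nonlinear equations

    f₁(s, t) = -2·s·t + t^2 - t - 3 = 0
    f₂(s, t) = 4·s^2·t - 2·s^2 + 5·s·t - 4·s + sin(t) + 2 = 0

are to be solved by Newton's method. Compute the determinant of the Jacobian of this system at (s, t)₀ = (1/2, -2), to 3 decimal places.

-131.665

J = [[-2·t, -2·s + 2·t - 1], [8·s·t - 4·s + 5·t - 4, 4·s^2 + 5·s + cos(t)]].
At the point, J = [[4.000, -6.000], [-24.000, 3.08385]].
det J = -131.665.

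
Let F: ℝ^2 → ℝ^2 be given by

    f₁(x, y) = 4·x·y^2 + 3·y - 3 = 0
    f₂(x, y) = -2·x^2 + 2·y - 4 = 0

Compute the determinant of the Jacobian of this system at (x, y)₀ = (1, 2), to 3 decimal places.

108.000

J = [[4·y^2, 8·x·y + 3], [-4·x, 2]].
At the point, J = [[16.000, 19.000], [-4.000, 2.000]].
det J = 108.000.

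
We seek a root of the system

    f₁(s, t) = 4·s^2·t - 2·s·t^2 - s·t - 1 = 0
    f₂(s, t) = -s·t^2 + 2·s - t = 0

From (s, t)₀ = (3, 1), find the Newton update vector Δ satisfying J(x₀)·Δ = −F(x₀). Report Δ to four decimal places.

(-1.3333, 0.0952)

At (3, 1): F = (26.0000, 2.0000).
Jacobian J = [[8·s·t - 2·t^2 - t, 4·s^2 - 4·s·t - s], [-t^2 + 2, -2·s·t - 1]].
At the point, J = [[21.0000, 21.0000], [1.0000, -7.0000]] (det J = -168.0000).
Solving J·Δ = −F gives Δ = (-1.3333, 0.0952).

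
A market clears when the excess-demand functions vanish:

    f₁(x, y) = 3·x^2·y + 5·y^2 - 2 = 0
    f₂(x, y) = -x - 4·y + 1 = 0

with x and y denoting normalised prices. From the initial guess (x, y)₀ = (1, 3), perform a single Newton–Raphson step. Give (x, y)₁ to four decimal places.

At (1, 3): F = (52.0000, -12.0000).
Jacobian J = [[6·x·y, 3·x^2 + 10·y], [-1, -4]].
At the point, J = [[18.0000, 33.0000], [-1.0000, -4.0000]] (det J = -39.0000).
Solving J·Δ = −F gives Δ = (4.8205, -4.2051).
Then the next iterate is (x, y)₁ = (5.8205, -1.2051).

(5.8205, -1.2051)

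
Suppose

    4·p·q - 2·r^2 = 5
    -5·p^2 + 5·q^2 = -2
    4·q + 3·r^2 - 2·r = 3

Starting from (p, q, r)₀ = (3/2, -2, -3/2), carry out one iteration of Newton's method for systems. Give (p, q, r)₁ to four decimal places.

(0.2420, -0.5190, -1.0751)

At (3/2, -2, -3/2): F = (-21.5000, 10.7500, -1.2500).
Jacobian J = [[4·q, 4·p, -4·r], [-10·p, 10·q, 0], [0, 4, 6·r - 2]].
At the point, J = [[-8.0000, 6.0000, 6.0000], [-15.0000, -20.0000, 0.0000], [0.0000, 4.0000, -11.0000]] (det J = -3110.0000).
Solving J·Δ = −F gives Δ = (-1.2580, 1.4810, 0.4249).
Then the next iterate is (p, q, r)₁ = (0.2420, -0.5190, -1.0751).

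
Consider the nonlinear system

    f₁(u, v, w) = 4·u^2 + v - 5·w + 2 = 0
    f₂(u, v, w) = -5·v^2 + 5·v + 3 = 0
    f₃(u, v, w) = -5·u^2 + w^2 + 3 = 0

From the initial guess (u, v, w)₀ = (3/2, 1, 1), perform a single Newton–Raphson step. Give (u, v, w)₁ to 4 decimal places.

(1.0873, 1.6000, 1.5294)

At (3/2, 1, 1): F = (7.0000, 3.0000, -7.2500).
Jacobian J = [[8·u, 1, -5], [0, -10·v + 5, 0], [-10·u, 0, 2·w]].
At the point, J = [[12.0000, 1.0000, -5.0000], [0.0000, -5.0000, 0.0000], [-15.0000, 0.0000, 2.0000]] (det J = 255.0000).
Solving J·Δ = −F gives Δ = (-0.4127, 0.6000, 0.5294).
Then the next iterate is (u, v, w)₁ = (1.0873, 1.6000, 1.5294).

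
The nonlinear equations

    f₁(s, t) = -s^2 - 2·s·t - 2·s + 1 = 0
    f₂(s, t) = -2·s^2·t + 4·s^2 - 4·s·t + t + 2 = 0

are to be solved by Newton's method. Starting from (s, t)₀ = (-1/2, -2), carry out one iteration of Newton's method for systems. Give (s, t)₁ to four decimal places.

At (-1/2, -2): F = (-0.2500, -2.0000).
Jacobian J = [[-2·s - 2·t - 2, -2·s], [-4·s·t + 8·s - 4·t, -2·s^2 - 4·s + 1]].
At the point, J = [[3.0000, 1.0000], [0.0000, 2.5000]] (det J = 7.5000).
Solving J·Δ = −F gives Δ = (-0.1833, 0.8000).
Then the next iterate is (s, t)₁ = (-0.6833, -1.2000).

(-0.6833, -1.2000)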